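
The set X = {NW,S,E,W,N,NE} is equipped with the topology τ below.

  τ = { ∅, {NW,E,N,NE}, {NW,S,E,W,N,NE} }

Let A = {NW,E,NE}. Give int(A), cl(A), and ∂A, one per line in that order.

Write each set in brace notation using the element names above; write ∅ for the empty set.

int(A) = ∅
cl(A)  = {NW,S,E,W,N,NE}
∂A     = {NW,S,E,W,N,NE}

opens ⊆ A: ∅; union → int = ∅
complement {S,W,N}; its interior ∅; cl(A) = X∖∅ = {NW,S,E,W,N,NE}
boundary = {NW,S,E,W,N,NE} ∖ ∅ = {NW,S,E,W,N,NE}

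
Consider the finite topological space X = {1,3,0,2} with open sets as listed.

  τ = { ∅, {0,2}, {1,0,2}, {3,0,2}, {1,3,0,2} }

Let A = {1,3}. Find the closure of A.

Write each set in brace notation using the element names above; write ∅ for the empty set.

{1,3}

X∖A={0,2}, int(X∖A)={0,2}, hence cl(A)={1,3}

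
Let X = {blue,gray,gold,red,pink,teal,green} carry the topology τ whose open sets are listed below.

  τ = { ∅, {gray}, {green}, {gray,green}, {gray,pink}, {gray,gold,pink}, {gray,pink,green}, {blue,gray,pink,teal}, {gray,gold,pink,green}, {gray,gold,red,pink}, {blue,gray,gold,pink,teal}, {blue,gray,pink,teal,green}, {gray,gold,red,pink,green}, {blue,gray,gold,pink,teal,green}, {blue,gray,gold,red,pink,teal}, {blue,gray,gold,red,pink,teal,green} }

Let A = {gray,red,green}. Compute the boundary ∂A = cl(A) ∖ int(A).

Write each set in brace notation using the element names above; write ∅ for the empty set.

open subsets of A: ∅, {green}, {gray}, {gray,green}; so int(A) = {gray,green}
closure: X∖int(X∖A) = X∖∅ = {blue,gray,gold,red,pink,teal,green}
∂A = {blue,gray,gold,red,pink,teal,green} minus {gray,green} = {blue,gold,red,pink,teal}

{blue,gold,red,pink,teal}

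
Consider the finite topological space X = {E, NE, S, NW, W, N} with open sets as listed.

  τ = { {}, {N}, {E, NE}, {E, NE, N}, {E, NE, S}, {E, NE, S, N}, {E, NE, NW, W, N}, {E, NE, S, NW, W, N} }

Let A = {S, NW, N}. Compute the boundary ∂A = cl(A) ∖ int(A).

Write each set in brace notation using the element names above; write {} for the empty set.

opens ⊆ A: {}, {N}; union → int = {N}
complement {E, NE, W}; its interior {E, NE}; cl(A) = X∖{E, NE} = {S, NW, W, N}
boundary = {S, NW, W, N} ∖ {N} = {S, NW, W}

{S, NW, W}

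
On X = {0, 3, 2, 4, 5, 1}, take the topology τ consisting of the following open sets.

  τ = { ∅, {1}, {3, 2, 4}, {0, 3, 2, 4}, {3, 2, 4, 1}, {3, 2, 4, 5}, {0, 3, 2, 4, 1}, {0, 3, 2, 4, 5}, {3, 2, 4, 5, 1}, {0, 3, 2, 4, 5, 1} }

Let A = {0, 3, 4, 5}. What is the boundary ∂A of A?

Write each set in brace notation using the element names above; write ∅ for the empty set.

interior: largest open inside A is ∅ (from ∅)
cl via duality: int({2, 1}) = {1}, so X∖{1} = {0, 3, 2, 4, 5}
cl∖int = {0, 3, 2, 4, 5}

{0, 3, 2, 4, 5}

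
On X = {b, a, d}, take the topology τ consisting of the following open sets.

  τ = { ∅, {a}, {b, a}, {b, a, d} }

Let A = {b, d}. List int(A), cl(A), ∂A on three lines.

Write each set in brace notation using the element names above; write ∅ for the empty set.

int(A) = ∅
cl(A)  = {b, d}
∂A     = {b, d}

U open, U⊆A: ∅. int(A) = ⋃ = ∅
X∖A={a}, int(X∖A)={a}, hence cl(A)={b, d}
∂A: remove int from cl → {b, d}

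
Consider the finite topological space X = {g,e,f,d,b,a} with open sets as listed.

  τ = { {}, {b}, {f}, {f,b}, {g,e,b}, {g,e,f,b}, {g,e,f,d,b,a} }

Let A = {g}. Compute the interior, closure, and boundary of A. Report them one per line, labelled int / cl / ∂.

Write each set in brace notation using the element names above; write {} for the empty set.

opens ⊆ A: {}; union → int = {}
complement {e,f,d,b,a}; its interior {f,b}; cl(A) = X∖{f,b} = {g,e,d,a}
boundary = {g,e,d,a} ∖ {} = {g,e,d,a}

int(A) = {}
cl(A)  = {g,e,d,a}
∂A     = {g,e,d,a}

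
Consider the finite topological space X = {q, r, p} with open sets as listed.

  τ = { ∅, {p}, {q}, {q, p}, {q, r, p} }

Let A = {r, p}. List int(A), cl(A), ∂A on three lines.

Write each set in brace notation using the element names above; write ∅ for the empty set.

interior: largest open inside A is {p} (from ∅, {p})
cl via duality: int({q}) = {q}, so X∖{q} = {r, p}
cl∖int = {r}

int(A) = {p}
cl(A)  = {r, p}
∂A     = {r}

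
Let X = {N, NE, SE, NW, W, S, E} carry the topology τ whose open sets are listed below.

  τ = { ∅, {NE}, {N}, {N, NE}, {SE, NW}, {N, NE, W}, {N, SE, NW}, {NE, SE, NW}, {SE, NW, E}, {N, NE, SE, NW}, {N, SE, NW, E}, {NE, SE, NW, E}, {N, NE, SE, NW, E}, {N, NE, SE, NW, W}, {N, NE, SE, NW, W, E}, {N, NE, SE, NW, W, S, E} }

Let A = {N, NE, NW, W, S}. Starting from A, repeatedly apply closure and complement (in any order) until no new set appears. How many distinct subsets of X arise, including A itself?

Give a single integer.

complement {SE, E}; its interior ∅; cl(A) = X∖∅ = {N, NE, SE, NW, W, S, E}
With k = closure, c = complement:
  1. A     = {N, NE, NW, W, S}
  2. kA    = {N, NE, SE, NW, W, S, E}
  3. cA    = {SE, E}
  4. ckA   = ∅
  5. kcA   = {SE, NW, S, E}
  6. ckcA  = {N, NE, W}
  7. kckcA = {N, NE, W, S}
  8. ckckcA = {SE, NW, E}
k, c of each give nothing new

8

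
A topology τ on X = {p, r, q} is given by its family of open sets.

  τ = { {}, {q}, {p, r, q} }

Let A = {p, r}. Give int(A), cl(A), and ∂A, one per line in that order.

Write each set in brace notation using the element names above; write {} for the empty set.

int(A) = {}
cl(A)  = {p, r}
∂A     = {p, r}

opens ⊆ A: {}; union → int = {}
complement {q}; its interior {q}; cl(A) = X∖{q} = {p, r}
boundary = {p, r} ∖ {} = {p, r}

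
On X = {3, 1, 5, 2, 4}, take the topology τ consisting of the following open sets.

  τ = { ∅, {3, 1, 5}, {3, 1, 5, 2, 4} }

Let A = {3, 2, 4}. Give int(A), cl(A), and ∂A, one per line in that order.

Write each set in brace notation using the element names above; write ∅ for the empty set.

opens ⊆ A: ∅; union → int = ∅
complement {1, 5}; its interior ∅; cl(A) = X∖∅ = {3, 1, 5, 2, 4}
boundary = {3, 1, 5, 2, 4} ∖ ∅ = {3, 1, 5, 2, 4}

int(A) = ∅
cl(A)  = {3, 1, 5, 2, 4}
∂A     = {3, 1, 5, 2, 4}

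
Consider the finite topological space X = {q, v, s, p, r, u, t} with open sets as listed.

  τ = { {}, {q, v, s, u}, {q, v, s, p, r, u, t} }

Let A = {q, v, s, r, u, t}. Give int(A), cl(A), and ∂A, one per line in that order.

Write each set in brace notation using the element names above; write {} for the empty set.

open subsets of A: {}, {q, v, s, u}; so int(A) = {q, v, s, u}
closure: X∖int(X∖A) = X∖{} = {q, v, s, p, r, u, t}
∂A = {q, v, s, p, r, u, t} minus {q, v, s, u} = {p, r, t}

int(A) = {q, v, s, u}
cl(A)  = {q, v, s, p, r, u, t}
∂A     = {p, r, t}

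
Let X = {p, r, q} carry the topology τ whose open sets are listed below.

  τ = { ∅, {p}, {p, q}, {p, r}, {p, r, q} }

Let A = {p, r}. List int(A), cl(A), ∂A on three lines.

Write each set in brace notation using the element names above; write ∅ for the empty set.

opens ⊆ A: ∅, {p}, {p, r}; union → int = {p, r}
complement {q}; its interior ∅; cl(A) = X∖∅ = {p, r, q}
boundary = {p, r, q} ∖ {p, r} = {q}

int(A) = {p, r}
cl(A)  = {p, r, q}
∂A     = {q}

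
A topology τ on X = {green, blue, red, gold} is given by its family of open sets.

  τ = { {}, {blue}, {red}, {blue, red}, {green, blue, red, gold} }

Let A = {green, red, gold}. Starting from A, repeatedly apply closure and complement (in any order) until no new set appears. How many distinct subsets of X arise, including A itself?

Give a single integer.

4

complement {blue}; its interior {blue}; cl(A) = X∖{blue} = {green, red, gold}
With k = closure, c = complement:
  1. A     = {green, red, gold}
  2. cA    = {blue}
  3. kcA   = {green, blue, gold}
  4. ckcA  = {red}
k, c of each give nothing new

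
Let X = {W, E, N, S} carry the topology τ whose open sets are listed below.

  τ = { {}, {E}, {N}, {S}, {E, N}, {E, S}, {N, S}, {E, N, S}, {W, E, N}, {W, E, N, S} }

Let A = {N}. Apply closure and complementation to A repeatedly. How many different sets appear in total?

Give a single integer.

4

cl via duality: int({W, E, S}) = {E, S}, so X∖{E, S} = {W, N}
Write k for closure, c for complement:
  1. A     = {N}
  2. kA    = {W, N}
  3. cA    = {W, E, S}
  4. ckA   = {E, S}
applying k or c yields no new set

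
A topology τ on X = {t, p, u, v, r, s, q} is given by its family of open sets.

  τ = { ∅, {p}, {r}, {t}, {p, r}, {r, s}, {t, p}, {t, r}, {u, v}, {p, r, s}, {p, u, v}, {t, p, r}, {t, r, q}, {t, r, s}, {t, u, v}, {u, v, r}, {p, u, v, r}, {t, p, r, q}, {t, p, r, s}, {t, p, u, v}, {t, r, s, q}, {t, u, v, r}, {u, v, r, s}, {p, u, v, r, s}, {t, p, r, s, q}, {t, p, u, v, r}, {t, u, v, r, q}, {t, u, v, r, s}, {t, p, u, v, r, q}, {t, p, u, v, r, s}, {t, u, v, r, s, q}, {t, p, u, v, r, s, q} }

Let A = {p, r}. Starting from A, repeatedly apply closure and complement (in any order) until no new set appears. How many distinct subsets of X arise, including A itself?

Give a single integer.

6

cl via duality: int({t, u, v, s, q}) = {t, u, v}, so X∖{t, u, v} = {p, r, s, q}
Write k for closure, c for complement:
  1. A     = {p, r}
  2. kA    = {p, r, s, q}
  3. cA    = {t, u, v, s, q}
  4. ckA   = {t, u, v}
  5. kckA  = {t, u, v, q}
  6. ckckA = {p, r, s}
applying k or c yields no new set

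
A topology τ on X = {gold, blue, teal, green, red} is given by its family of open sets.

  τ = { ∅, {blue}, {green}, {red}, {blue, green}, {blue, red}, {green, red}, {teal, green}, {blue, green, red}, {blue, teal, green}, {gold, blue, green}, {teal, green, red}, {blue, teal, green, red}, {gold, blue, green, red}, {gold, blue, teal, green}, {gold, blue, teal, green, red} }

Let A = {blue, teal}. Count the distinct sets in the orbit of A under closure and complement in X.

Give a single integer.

8

closure: X∖int(X∖A) = X∖{green, red} = {gold, blue, teal}
Let k=closure and c=complement:
  1. A     = {blue, teal}
  2. kA    = {gold, blue, teal}
  3. cA    = {gold, green, red}
  4. ckA   = {green, red}
  5. kcA   = {gold, teal, green, red}
  6. ckcA  = {blue}
  7. kckcA = {gold, blue}
  8. ckckcA = {teal, green, red}
— saturated at 8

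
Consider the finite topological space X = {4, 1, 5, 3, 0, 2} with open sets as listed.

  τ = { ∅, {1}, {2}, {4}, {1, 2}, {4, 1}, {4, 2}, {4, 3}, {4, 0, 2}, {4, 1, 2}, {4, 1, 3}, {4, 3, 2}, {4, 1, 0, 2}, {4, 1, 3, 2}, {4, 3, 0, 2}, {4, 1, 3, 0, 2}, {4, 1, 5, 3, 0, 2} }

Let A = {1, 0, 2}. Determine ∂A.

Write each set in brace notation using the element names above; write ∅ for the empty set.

U open, U⊆A: ∅, {1}, {2}, {1, 2}. int(A) = ⋃ = {1, 2}
X∖A={4, 5, 3}, int(X∖A)={4, 3}, hence cl(A)={1, 5, 0, 2}
∂A: remove int from cl → {5, 0}

{5, 0}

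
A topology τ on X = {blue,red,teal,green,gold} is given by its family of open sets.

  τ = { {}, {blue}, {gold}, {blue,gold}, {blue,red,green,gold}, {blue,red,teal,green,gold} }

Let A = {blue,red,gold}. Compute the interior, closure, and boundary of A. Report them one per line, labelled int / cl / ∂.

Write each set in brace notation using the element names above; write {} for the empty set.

int(A) = {blue,gold}
cl(A)  = {blue,red,teal,green,gold}
∂A     = {red,teal,green}

opens ⊆ A: {}, {gold}, {blue}, {blue,gold}; union → int = {blue,gold}
complement {teal,green}; its interior {}; cl(A) = X∖{} = {blue,red,teal,green,gold}
boundary = {blue,red,teal,green,gold} ∖ {blue,gold} = {red,teal,green}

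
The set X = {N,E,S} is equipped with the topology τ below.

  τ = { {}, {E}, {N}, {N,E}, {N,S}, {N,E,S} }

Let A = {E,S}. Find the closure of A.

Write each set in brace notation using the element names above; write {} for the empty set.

{E,S}

complement {N}; its interior {N}; cl(A) = X∖{N} = {E,S}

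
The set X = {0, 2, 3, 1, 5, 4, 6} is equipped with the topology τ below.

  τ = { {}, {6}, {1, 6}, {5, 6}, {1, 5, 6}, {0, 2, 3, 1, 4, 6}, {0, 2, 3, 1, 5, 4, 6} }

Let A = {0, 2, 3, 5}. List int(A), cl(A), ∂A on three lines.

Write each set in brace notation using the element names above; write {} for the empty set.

int(A) = {}
cl(A)  = {0, 2, 3, 5, 4}
∂A     = {0, 2, 3, 5, 4}

opens ⊆ A: {}; union → int = {}
complement {1, 4, 6}; its interior {1, 6}; cl(A) = X∖{1, 6} = {0, 2, 3, 5, 4}
boundary = {0, 2, 3, 5, 4} ∖ {} = {0, 2, 3, 5, 4}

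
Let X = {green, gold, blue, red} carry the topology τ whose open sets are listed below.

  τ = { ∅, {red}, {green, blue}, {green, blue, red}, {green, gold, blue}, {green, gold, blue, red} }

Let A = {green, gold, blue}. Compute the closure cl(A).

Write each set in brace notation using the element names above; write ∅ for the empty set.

{green, gold, blue}

cl via duality: int({red}) = {red}, so X∖{red} = {green, gold, blue}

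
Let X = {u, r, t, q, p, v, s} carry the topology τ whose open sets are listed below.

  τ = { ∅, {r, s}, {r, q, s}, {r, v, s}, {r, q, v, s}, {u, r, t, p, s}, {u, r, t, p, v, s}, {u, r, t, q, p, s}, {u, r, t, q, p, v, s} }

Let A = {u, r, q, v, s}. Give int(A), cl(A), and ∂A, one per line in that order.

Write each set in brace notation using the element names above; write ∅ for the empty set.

U open, U⊆A: ∅, {r, s}, {r, q, s}, {r, v, s}, {r, q, v, s}. int(A) = ⋃ = {r, q, v, s}
X∖A={t, p}, int(X∖A)=∅, hence cl(A)={u, r, t, q, p, v, s}
∂A: remove int from cl → {u, t, p}

int(A) = {r, q, v, s}
cl(A)  = {u, r, t, q, p, v, s}
∂A     = {u, t, p}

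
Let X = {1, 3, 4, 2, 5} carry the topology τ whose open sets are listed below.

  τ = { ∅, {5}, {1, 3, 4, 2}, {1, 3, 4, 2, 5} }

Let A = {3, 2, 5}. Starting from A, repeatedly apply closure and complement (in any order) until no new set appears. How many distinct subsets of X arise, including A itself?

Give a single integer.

6

X∖A={1, 4}, int(X∖A)=∅, hence cl(A)={1, 3, 4, 2, 5}
Orbit (k=closure, c=complement):
  1. A     = {3, 2, 5}
  2. kA    = {1, 3, 4, 2, 5}
  3. cA    = {1, 4}
  4. ckA   = ∅
  5. kcA   = {1, 3, 4, 2}
  6. ckcA  = {5}
(closed under both — stop)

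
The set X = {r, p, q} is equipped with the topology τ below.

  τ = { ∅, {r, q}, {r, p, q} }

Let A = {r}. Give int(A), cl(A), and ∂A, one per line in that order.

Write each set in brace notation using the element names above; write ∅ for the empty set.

int(A) = ∅
cl(A)  = {r, p, q}
∂A     = {r, p, q}

opens ⊆ A: ∅; union → int = ∅
complement {p, q}; its interior ∅; cl(A) = X∖∅ = {r, p, q}
boundary = {r, p, q} ∖ ∅ = {r, p, q}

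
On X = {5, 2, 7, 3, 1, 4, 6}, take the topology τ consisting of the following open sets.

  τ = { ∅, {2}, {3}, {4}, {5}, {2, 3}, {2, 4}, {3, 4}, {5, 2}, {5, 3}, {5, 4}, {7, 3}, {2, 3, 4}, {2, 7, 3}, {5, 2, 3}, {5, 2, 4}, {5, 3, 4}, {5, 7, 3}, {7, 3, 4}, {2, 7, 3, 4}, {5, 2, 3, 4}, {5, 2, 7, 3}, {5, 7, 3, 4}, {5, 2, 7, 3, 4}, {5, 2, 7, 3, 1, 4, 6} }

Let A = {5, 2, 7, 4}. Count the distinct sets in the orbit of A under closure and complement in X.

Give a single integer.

complement {3, 1, 6}; its interior {3}; cl(A) = X∖{3} = {5, 2, 7, 1, 4, 6}
With k = closure, c = complement:
  1. A     = {5, 2, 7, 4}
  2. kA    = {5, 2, 7, 1, 4, 6}
  3. cA    = {3, 1, 6}
  4. ckA   = {3}
  5. kcA   = {7, 3, 1, 6}
  6. ckcA  = {5, 2, 4}
  7. kckcA = {5, 2, 1, 4, 6}
  8. ckckcA = {7, 3}
k, c of each give nothing new

8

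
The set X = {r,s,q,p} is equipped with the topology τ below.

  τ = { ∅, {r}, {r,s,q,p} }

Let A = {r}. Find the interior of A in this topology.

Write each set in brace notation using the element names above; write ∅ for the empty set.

interior: largest open inside A is {r} (from ∅, {r})

{r}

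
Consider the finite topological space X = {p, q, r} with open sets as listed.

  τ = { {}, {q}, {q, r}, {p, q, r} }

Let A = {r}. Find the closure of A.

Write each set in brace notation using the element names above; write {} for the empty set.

cl via duality: int({p, q}) = {q}, so X∖{q} = {p, r}

{p, r}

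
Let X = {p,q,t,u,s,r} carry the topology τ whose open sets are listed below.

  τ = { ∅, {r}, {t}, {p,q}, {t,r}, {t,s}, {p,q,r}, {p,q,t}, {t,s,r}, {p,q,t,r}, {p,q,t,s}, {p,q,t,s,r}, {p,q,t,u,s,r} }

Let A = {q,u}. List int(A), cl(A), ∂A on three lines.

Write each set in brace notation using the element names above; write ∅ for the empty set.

U open, U⊆A: ∅. int(A) = ⋃ = ∅
X∖A={p,t,s,r}, int(X∖A)={t,s,r}, hence cl(A)={p,q,u}
∂A: remove int from cl → {p,q,u}

int(A) = ∅
cl(A)  = {p,q,u}
∂A     = {p,q,u}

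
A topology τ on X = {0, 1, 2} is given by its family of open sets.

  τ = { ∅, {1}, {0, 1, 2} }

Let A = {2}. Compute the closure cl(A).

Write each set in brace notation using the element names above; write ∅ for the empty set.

{0, 2}

complement {0, 1}; its interior {1}; cl(A) = X∖{1} = {0, 2}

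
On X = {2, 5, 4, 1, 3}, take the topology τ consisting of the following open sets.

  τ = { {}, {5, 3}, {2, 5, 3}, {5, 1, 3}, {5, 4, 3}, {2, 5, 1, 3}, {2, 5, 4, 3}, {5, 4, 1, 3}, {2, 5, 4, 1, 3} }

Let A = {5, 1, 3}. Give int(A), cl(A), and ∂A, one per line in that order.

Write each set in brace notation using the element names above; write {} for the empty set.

int(A) = {5, 1, 3}
cl(A)  = {2, 5, 4, 1, 3}
∂A     = {2, 4}

open subsets of A: {}, {5, 3}, {5, 1, 3}; so int(A) = {5, 1, 3}
closure: X∖int(X∖A) = X∖{} = {2, 5, 4, 1, 3}
∂A = {2, 5, 4, 1, 3} minus {5, 1, 3} = {2, 4}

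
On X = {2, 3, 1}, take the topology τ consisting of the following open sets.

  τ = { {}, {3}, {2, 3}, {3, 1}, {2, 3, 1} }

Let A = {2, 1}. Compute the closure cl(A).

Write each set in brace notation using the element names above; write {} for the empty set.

closure: X∖int(X∖A) = X∖{3} = {2, 1}

{2, 1}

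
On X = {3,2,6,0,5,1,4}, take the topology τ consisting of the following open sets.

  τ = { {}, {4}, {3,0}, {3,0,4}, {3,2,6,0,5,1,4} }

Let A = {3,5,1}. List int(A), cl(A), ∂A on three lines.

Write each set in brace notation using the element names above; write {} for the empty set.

interior: largest open inside A is {} (from {})
cl via duality: int({2,6,0,4}) = {4}, so X∖{4} = {3,2,6,0,5,1}
cl∖int = {3,2,6,0,5,1}

int(A) = {}
cl(A)  = {3,2,6,0,5,1}
∂A     = {3,2,6,0,5,1}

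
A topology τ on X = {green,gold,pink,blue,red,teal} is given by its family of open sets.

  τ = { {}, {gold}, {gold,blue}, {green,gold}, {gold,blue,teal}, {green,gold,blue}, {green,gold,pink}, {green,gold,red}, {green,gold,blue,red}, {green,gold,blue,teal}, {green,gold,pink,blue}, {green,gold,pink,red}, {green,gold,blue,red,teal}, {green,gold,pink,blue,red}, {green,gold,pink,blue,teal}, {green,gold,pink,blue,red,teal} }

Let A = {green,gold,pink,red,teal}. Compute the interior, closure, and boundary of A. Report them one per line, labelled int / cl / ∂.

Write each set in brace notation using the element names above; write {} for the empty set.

int(A) = {green,gold,pink,red}
cl(A)  = {green,gold,pink,blue,red,teal}
∂A     = {blue,teal}

U open, U⊆A: {}, {gold}, {green,gold}, {green,gold,pink}, {green,gold,red}, {green,gold,pink,red}. int(A) = ⋃ = {green,gold,pink,red}
X∖A={blue}, int(X∖A)={}, hence cl(A)={green,gold,pink,blue,red,teal}
∂A: remove int from cl → {blue,teal}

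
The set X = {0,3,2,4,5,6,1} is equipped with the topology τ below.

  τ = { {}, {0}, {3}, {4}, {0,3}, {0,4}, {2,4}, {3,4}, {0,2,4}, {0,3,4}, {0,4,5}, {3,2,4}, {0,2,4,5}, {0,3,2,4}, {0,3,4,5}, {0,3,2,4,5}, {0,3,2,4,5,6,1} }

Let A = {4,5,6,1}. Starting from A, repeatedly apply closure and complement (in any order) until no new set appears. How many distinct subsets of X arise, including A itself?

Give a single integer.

cl via duality: int({0,3,2}) = {0,3}, so X∖{0,3} = {2,4,5,6,1}
Write k for closure, c for complement:
  1. A     = {4,5,6,1}
  2. kA    = {2,4,5,6,1}
  3. cA    = {0,3,2}
  4. ckA   = {0,3}
  5. kcA   = {0,3,2,5,6,1}
  6. kckA  = {0,3,5,6,1}
  7. ckcA  = {4}
  8. ckckA = {2,4}
applying k or c yields no new set

8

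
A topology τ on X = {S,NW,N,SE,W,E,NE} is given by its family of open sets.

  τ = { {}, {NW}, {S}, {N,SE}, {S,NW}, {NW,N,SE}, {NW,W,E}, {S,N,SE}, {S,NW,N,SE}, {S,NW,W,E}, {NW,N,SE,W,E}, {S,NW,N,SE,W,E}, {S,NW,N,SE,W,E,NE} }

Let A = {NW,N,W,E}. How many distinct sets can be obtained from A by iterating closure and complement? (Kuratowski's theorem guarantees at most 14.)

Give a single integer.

closure: X∖int(X∖A) = X∖{S} = {NW,N,SE,W,E,NE}
Let k=closure and c=complement:
  1. A     = {NW,N,W,E}
  2. kA    = {NW,N,SE,W,E,NE}
  3. cA    = {S,SE,NE}
  4. ckA   = {S}
  5. kcA   = {S,N,SE,NE}
  6. kckA  = {S,NE}
  7. ckcA  = {NW,W,E}
  8. ckckA = {NW,N,SE,W,E}
  9. kckcA = {NW,W,E,NE}
  10. ckckcA = {S,N,SE}
— saturated at 10

10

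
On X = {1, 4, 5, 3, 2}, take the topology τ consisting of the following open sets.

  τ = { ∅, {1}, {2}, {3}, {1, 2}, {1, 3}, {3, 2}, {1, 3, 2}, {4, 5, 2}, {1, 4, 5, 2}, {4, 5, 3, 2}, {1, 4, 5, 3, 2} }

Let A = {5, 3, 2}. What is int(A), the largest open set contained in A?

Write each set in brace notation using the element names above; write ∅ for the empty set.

U open, U⊆A: ∅, {2}, {3}, {3, 2}. int(A) = ⋃ = {3, 2}

{3, 2}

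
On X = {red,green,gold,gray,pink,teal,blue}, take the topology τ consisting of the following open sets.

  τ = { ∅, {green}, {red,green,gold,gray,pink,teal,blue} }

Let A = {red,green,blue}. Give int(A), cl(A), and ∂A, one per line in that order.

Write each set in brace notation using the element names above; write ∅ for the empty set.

U open, U⊆A: ∅, {green}. int(A) = ⋃ = {green}
X∖A={gold,gray,pink,teal}, int(X∖A)=∅, hence cl(A)={red,green,gold,gray,pink,teal,blue}
∂A: remove int from cl → {red,gold,gray,pink,teal,blue}

int(A) = {green}
cl(A)  = {red,green,gold,gray,pink,teal,blue}
∂A     = {red,gold,gray,pink,teal,blue}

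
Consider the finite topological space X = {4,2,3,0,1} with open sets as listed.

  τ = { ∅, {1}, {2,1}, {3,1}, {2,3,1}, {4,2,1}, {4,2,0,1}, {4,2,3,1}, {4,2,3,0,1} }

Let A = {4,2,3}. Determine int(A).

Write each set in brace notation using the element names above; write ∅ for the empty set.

∅

opens ⊆ A: ∅; union → int = ∅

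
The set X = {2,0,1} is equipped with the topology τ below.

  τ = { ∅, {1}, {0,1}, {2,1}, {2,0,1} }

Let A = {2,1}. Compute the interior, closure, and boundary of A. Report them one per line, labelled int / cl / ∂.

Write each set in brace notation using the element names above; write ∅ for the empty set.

int(A) = {2,1}
cl(A)  = {2,0,1}
∂A     = {0}

open subsets of A: ∅, {1}, {2,1}; so int(A) = {2,1}
closure: X∖int(X∖A) = X∖∅ = {2,0,1}
∂A = {2,0,1} minus {2,1} = {0}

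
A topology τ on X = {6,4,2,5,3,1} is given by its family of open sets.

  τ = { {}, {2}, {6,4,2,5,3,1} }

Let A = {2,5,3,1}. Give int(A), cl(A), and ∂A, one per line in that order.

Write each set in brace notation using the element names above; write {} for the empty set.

interior: largest open inside A is {2} (from {}, {2})
cl via duality: int({6,4}) = {}, so X∖{} = {6,4,2,5,3,1}
cl∖int = {6,4,5,3,1}

int(A) = {2}
cl(A)  = {6,4,2,5,3,1}
∂A     = {6,4,5,3,1}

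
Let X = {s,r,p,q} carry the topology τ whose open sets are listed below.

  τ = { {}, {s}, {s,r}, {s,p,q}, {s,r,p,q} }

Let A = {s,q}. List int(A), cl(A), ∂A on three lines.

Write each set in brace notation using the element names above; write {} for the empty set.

opens ⊆ A: {}, {s}; union → int = {s}
complement {r,p}; its interior {}; cl(A) = X∖{} = {s,r,p,q}
boundary = {s,r,p,q} ∖ {s} = {r,p,q}

int(A) = {s}
cl(A)  = {s,r,p,q}
∂A     = {r,p,q}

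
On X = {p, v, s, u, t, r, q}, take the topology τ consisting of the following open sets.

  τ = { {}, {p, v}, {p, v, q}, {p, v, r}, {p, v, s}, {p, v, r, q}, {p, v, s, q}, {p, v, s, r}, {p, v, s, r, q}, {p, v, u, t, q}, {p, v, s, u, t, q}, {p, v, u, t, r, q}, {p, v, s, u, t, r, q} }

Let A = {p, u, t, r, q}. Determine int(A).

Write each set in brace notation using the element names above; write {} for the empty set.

interior: largest open inside A is {} (from {})

{}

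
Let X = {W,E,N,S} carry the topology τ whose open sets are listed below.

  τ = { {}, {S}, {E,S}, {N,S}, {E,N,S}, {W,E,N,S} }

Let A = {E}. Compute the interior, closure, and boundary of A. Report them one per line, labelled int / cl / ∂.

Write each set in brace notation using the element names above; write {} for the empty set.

interior: largest open inside A is {} (from {})
cl via duality: int({W,N,S}) = {N,S}, so X∖{N,S} = {W,E}
cl∖int = {W,E}

int(A) = {}
cl(A)  = {W,E}
∂A     = {W,E}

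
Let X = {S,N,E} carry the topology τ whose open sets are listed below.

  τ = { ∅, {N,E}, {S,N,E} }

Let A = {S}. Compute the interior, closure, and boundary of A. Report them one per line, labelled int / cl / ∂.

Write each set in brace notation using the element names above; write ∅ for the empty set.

int(A) = ∅
cl(A)  = {S}
∂A     = {S}

interior: largest open inside A is ∅ (from ∅)
cl via duality: int({N,E}) = {N,E}, so X∖{N,E} = {S}
cl∖int = {S}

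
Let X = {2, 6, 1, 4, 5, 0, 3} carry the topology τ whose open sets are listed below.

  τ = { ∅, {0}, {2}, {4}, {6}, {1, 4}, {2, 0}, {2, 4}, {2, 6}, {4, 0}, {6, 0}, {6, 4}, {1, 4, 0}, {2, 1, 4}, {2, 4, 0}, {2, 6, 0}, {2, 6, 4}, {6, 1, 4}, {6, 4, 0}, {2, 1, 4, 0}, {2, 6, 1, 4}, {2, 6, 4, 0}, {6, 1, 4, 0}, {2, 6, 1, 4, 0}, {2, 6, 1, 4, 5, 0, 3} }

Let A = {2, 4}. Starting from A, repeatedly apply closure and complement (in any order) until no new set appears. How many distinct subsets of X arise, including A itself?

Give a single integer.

closure: X∖int(X∖A) = X∖{6, 0} = {2, 1, 4, 5, 3}
Let k=closure and c=complement:
  1. A     = {2, 4}
  2. kA    = {2, 1, 4, 5, 3}
  3. cA    = {6, 1, 5, 0, 3}
  4. ckA   = {6, 0}
  5. kckA  = {6, 5, 0, 3}
  6. ckckA = {2, 1, 4}
— saturated at 6

6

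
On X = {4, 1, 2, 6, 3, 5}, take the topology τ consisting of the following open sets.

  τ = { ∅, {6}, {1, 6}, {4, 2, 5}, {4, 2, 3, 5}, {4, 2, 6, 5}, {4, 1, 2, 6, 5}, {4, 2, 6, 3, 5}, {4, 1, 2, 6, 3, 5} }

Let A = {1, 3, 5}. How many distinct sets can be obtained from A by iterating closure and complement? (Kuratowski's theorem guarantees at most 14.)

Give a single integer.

8

cl via duality: int({4, 2, 6}) = {6}, so X∖{6} = {4, 1, 2, 3, 5}
Write k for closure, c for complement:
  1. A     = {1, 3, 5}
  2. kA    = {4, 1, 2, 3, 5}
  3. cA    = {4, 2, 6}
  4. ckA   = {6}
  5. kcA   = {4, 1, 2, 6, 3, 5}
  6. kckA  = {1, 6}
  7. ckcA  = ∅
  8. ckckA = {4, 2, 3, 5}
applying k or c yields no new set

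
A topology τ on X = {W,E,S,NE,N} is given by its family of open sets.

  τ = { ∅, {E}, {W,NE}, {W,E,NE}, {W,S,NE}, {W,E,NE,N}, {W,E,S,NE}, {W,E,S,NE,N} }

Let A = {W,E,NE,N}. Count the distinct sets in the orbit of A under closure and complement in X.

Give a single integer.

4

complement {S}; its interior ∅; cl(A) = X∖∅ = {W,E,S,NE,N}
With k = closure, c = complement:
  1. A     = {W,E,NE,N}
  2. kA    = {W,E,S,NE,N}
  3. cA    = {S}
  4. ckA   = ∅
k, c of each give nothing new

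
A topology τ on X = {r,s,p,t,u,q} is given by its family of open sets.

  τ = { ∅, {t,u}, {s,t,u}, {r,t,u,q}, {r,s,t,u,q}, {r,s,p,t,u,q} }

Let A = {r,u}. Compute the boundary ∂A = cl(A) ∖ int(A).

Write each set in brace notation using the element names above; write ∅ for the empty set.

opens ⊆ A: ∅; union → int = ∅
complement {s,p,t,q}; its interior ∅; cl(A) = X∖∅ = {r,s,p,t,u,q}
boundary = {r,s,p,t,u,q} ∖ ∅ = {r,s,p,t,u,q}

{r,s,p,t,u,q}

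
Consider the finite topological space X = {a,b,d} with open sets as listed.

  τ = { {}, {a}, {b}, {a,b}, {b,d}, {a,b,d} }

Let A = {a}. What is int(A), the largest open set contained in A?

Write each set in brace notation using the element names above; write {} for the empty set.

{a}

opens ⊆ A: {}, {a}; union → int = {a}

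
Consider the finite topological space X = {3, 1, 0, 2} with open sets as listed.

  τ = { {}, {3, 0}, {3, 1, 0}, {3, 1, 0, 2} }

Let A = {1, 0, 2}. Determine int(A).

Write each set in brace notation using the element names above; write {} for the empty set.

{}

opens ⊆ A: {}; union → int = {}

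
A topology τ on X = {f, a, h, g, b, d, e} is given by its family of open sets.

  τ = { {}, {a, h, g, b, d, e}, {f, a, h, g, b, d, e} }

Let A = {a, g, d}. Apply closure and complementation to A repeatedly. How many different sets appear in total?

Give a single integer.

X∖A={f, h, b, e}, int(X∖A)={}, hence cl(A)={f, a, h, g, b, d, e}
Orbit (k=closure, c=complement):
  1. A     = {a, g, d}
  2. kA    = {f, a, h, g, b, d, e}
  3. cA    = {f, h, b, e}
  4. ckA   = {}
(closed under both — stop)

4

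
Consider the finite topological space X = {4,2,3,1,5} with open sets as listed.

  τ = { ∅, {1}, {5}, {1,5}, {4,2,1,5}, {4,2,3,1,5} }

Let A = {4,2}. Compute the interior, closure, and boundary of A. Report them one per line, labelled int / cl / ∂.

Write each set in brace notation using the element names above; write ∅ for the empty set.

interior: largest open inside A is ∅ (from ∅)
cl via duality: int({3,1,5}) = {1,5}, so X∖{1,5} = {4,2,3}
cl∖int = {4,2,3}

int(A) = ∅
cl(A)  = {4,2,3}
∂A     = {4,2,3}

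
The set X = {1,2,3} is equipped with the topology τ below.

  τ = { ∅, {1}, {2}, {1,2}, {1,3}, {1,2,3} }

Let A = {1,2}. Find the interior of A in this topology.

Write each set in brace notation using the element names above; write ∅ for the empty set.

{1,2}

U open, U⊆A: ∅, {2}, {1}, {1,2}. int(A) = ⋃ = {1,2}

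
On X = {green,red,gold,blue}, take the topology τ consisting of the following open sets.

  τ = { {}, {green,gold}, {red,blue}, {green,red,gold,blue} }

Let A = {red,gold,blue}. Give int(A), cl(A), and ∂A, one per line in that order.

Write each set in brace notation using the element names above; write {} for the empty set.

int(A) = {red,blue}
cl(A)  = {green,red,gold,blue}
∂A     = {green,gold}

opens ⊆ A: {}, {red,blue}; union → int = {red,blue}
complement {green}; its interior {}; cl(A) = X∖{} = {green,red,gold,blue}
boundary = {green,red,gold,blue} ∖ {red,blue} = {green,gold}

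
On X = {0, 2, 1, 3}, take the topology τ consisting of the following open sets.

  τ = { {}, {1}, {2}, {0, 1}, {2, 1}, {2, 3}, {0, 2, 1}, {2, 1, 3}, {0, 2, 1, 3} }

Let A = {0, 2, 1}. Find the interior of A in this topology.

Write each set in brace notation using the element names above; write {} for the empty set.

U open, U⊆A: {}, {2}, {1}, {2, 1}, {0, 1}, {0, 2, 1}. int(A) = ⋃ = {0, 2, 1}

{0, 2, 1}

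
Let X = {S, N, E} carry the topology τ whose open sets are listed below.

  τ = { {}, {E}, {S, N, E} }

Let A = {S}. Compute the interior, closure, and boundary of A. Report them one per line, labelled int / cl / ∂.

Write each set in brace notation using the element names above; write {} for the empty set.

opens ⊆ A: {}; union → int = {}
complement {N, E}; its interior {E}; cl(A) = X∖{E} = {S, N}
boundary = {S, N} ∖ {} = {S, N}

int(A) = {}
cl(A)  = {S, N}
∂A     = {S, N}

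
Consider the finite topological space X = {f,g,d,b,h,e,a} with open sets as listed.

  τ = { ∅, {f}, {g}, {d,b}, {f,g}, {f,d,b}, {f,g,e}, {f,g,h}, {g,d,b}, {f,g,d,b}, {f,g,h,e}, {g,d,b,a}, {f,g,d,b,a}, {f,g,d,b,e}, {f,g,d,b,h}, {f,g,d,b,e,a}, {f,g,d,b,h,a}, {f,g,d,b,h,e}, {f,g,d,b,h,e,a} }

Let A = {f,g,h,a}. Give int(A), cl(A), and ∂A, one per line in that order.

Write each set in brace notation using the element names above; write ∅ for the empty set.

U open, U⊆A: ∅, {f}, {g}, {f,g}, {f,g,h}. int(A) = ⋃ = {f,g,h}
X∖A={d,b,e}, int(X∖A)={d,b}, hence cl(A)={f,g,h,e,a}
∂A: remove int from cl → {e,a}

int(A) = {f,g,h}
cl(A)  = {f,g,h,e,a}
∂A     = {e,a}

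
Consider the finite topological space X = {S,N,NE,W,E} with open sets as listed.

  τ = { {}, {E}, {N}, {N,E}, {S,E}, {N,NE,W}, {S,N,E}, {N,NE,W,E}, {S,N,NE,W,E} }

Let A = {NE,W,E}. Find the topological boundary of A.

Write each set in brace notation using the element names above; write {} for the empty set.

U open, U⊆A: {}, {E}. int(A) = ⋃ = {E}
X∖A={S,N}, int(X∖A)={N}, hence cl(A)={S,NE,W,E}
∂A: remove int from cl → {S,NE,W}

{S,NE,W}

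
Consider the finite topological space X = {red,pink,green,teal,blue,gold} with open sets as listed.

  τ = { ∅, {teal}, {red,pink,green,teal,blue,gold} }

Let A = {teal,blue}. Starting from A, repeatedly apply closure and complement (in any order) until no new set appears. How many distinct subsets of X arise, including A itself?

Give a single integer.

6

cl via duality: int({red,pink,green,gold}) = ∅, so X∖∅ = {red,pink,green,teal,blue,gold}
Write k for closure, c for complement:
  1. A     = {teal,blue}
  2. kA    = {red,pink,green,teal,blue,gold}
  3. cA    = {red,pink,green,gold}
  4. ckA   = ∅
  5. kcA   = {red,pink,green,blue,gold}
  6. ckcA  = {teal}
applying k or c yields no new set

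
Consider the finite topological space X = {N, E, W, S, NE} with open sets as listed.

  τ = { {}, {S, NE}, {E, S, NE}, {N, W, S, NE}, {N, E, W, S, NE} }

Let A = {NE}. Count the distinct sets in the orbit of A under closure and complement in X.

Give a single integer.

closure: X∖int(X∖A) = X∖{} = {N, E, W, S, NE}
Let k=closure and c=complement:
  1. A     = {NE}
  2. kA    = {N, E, W, S, NE}
  3. cA    = {N, E, W, S}
  4. ckA   = {}
— saturated at 4

4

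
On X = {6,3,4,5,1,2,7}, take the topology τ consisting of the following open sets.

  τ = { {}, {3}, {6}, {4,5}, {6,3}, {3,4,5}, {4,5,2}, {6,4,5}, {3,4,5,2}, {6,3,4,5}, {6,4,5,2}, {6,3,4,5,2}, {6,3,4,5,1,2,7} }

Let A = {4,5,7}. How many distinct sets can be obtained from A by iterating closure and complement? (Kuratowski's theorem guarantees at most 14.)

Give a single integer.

X∖A={6,3,1,2}, int(X∖A)={6,3}, hence cl(A)={4,5,1,2,7}
Orbit (k=closure, c=complement):
  1. A     = {4,5,7}
  2. kA    = {4,5,1,2,7}
  3. cA    = {6,3,1,2}
  4. ckA   = {6,3}
  5. kcA   = {6,3,1,2,7}
  6. kckA  = {6,3,1,7}
  7. ckcA  = {4,5}
  8. ckckA = {4,5,2}
(closed under both — stop)

8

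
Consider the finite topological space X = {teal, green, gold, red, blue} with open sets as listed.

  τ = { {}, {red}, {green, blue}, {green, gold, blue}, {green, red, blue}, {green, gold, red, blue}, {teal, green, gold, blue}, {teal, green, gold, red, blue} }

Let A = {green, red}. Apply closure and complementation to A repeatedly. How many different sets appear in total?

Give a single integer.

cl via duality: int({teal, gold, blue}) = {}, so X∖{} = {teal, green, gold, red, blue}
Write k for closure, c for complement:
  1. A     = {green, red}
  2. kA    = {teal, green, gold, red, blue}
  3. cA    = {teal, gold, blue}
  4. ckA   = {}
  5. kcA   = {teal, green, gold, blue}
  6. ckcA  = {red}
applying k or c yields no new set

6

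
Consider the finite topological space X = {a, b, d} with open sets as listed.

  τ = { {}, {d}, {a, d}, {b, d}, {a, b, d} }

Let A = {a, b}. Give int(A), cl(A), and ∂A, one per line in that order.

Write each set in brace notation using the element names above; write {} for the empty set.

int(A) = {}
cl(A)  = {a, b}
∂A     = {a, b}

opens ⊆ A: {}; union → int = {}
complement {d}; its interior {d}; cl(A) = X∖{d} = {a, b}
boundary = {a, b} ∖ {} = {a, b}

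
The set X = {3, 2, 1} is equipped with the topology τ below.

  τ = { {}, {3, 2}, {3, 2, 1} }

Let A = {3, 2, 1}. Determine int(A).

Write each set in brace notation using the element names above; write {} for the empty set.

U open, U⊆A: {}, {3, 2}, {3, 2, 1}. int(A) = ⋃ = {3, 2, 1}

{3, 2, 1}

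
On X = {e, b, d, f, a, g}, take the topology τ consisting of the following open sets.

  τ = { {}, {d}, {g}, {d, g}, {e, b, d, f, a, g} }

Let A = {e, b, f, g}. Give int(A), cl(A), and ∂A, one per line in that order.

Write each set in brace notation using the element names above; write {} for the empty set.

U open, U⊆A: {}, {g}. int(A) = ⋃ = {g}
X∖A={d, a}, int(X∖A)={d}, hence cl(A)={e, b, f, a, g}
∂A: remove int from cl → {e, b, f, a}

int(A) = {g}
cl(A)  = {e, b, f, a, g}
∂A     = {e, b, f, a}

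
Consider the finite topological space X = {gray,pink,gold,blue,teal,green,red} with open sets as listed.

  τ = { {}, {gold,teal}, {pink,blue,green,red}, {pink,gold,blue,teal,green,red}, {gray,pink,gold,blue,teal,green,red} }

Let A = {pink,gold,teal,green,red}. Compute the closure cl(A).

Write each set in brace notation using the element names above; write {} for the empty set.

closure: X∖int(X∖A) = X∖{} = {gray,pink,gold,blue,teal,green,red}

{gray,pink,gold,blue,teal,green,red}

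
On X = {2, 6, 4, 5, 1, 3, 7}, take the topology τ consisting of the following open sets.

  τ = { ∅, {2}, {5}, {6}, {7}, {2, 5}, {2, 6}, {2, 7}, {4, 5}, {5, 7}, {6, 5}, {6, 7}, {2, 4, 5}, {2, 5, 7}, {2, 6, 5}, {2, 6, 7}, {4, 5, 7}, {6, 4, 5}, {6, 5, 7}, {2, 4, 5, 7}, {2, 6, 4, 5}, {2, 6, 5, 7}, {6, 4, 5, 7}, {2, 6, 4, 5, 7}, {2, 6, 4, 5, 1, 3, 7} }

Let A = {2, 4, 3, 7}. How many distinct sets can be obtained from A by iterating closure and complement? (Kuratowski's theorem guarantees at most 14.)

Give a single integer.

X∖A={6, 5, 1}, int(X∖A)={6, 5}, hence cl(A)={2, 4, 1, 3, 7}
Orbit (k=closure, c=complement):
  1. A     = {2, 4, 3, 7}
  2. kA    = {2, 4, 1, 3, 7}
  3. cA    = {6, 5, 1}
  4. ckA   = {6, 5}
  5. kcA   = {6, 4, 5, 1, 3}
  6. ckcA  = {2, 7}
  7. kckcA = {2, 1, 3, 7}
  8. ckckcA = {6, 4, 5}
(closed under both — stop)

8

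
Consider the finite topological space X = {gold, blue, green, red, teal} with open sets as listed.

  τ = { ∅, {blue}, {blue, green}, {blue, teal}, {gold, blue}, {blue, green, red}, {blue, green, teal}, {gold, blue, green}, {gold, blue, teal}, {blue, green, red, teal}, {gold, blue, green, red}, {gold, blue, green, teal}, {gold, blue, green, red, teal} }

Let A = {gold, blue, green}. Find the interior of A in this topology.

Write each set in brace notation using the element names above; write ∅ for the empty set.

U open, U⊆A: ∅, {blue}, {gold, blue}, {blue, green}, {gold, blue, green}. int(A) = ⋃ = {gold, blue, green}

{gold, blue, green}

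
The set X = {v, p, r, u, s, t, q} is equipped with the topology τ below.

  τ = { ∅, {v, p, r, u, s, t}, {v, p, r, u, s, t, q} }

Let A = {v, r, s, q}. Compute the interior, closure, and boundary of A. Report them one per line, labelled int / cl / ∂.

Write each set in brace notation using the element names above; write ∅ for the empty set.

interior: largest open inside A is ∅ (from ∅)
cl via duality: int({p, u, t}) = ∅, so X∖∅ = {v, p, r, u, s, t, q}
cl∖int = {v, p, r, u, s, t, q}

int(A) = ∅
cl(A)  = {v, p, r, u, s, t, q}
∂A     = {v, p, r, u, s, t, q}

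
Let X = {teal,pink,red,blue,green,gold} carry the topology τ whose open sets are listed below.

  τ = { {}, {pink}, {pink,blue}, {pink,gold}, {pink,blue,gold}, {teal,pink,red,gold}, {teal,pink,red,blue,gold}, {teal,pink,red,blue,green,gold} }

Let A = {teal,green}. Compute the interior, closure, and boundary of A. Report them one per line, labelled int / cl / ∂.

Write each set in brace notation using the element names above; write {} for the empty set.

int(A) = {}
cl(A)  = {teal,red,green}
∂A     = {teal,red,green}

interior: largest open inside A is {} (from {})
cl via duality: int({pink,red,blue,gold}) = {pink,blue,gold}, so X∖{pink,blue,gold} = {teal,red,green}
cl∖int = {teal,red,green}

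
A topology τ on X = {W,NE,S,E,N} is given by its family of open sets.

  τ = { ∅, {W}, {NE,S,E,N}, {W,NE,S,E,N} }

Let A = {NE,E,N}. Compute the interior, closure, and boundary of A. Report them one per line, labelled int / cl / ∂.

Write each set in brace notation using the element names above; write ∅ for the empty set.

open subsets of A: ∅; so int(A) = ∅
closure: X∖int(X∖A) = X∖{W} = {NE,S,E,N}
∂A = {NE,S,E,N} minus ∅ = {NE,S,E,N}

int(A) = ∅
cl(A)  = {NE,S,E,N}
∂A     = {NE,S,E,N}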